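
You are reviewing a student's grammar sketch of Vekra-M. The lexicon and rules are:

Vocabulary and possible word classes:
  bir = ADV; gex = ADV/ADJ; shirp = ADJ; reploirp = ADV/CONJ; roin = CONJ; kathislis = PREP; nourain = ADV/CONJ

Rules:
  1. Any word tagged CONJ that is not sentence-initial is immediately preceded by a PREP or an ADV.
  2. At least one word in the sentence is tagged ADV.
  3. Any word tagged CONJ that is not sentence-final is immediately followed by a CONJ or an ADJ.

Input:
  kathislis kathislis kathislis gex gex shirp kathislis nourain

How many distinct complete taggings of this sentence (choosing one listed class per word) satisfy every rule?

Candidates per position — 1:kathislis {PREP}; 2:kathislis {PREP}; 3:kathislis {PREP}; 4:gex {ADV,ADJ}; 5:gex {ADV,ADJ}; 6:shirp {ADJ}; 7:kathislis {PREP}; 8:nourain {ADV,CONJ}.
There are 8 candidate sequences in total.
Checking each against the rules leaves 7 sequences.
Count = 7.

7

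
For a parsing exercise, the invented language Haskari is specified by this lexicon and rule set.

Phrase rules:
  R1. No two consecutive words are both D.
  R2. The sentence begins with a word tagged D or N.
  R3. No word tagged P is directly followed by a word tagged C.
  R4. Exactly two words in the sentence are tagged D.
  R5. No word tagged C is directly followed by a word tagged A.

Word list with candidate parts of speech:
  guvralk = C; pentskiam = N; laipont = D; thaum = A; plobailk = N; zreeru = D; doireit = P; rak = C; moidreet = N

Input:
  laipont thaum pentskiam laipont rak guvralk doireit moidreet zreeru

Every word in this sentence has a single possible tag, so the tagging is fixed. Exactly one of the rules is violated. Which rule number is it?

Fixed tagging: D A N D C C P N D.
Applying the rules: R1 ok, R2 ok, R3 ok, R4 fails, R5 ok.
Only rule 4 fails.

4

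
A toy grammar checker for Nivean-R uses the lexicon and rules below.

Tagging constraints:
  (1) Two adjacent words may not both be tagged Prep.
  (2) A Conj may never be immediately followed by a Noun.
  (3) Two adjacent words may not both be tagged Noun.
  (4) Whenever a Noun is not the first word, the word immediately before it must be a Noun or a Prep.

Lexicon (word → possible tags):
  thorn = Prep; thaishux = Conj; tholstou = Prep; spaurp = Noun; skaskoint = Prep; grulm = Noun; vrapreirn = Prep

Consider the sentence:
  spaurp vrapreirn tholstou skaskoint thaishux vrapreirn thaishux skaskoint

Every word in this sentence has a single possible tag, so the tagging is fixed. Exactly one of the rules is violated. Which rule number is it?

1

Fixed tagging: Noun Prep Prep Prep Conj Prep Conj Prep.
Applying the rules: R1 fail, R2 pass, R3 pass, R4 pass.
Only rule 1 fails.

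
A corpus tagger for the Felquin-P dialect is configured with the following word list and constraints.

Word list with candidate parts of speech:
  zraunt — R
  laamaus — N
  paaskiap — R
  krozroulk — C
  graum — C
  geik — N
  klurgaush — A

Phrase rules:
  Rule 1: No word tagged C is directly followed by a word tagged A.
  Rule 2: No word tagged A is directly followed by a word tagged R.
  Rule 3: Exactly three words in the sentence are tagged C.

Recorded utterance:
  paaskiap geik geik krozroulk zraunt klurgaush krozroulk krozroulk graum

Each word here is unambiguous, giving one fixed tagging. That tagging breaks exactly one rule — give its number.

Fixed tagging: R N N C R A C C C.
Rule check: R1 pass, R2 pass, R3 fail.
Only rule 3 fails.

3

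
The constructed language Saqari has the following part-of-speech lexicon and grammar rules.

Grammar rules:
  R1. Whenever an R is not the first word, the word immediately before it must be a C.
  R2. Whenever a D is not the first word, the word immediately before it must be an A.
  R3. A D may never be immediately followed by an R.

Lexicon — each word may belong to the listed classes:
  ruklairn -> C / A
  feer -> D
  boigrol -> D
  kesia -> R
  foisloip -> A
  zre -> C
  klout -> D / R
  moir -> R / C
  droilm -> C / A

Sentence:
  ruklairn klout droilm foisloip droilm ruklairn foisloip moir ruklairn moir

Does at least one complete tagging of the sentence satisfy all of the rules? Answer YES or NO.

YES

Candidates per position — 1:ruklairn {C,A}; 2:klout {D,R}; 3:droilm {C,A}; 4:foisloip {A}; 5:droilm {C,A}; 6:ruklairn {C,A}; 7:foisloip {A}; 8:moir {R,C}; 9:ruklairn {C,A}; 10:moir {R,C}.
One satisfying assignment: A D C A A C A C A C.
Check: rule 1 holds; rule 2 holds; rule 3 holds.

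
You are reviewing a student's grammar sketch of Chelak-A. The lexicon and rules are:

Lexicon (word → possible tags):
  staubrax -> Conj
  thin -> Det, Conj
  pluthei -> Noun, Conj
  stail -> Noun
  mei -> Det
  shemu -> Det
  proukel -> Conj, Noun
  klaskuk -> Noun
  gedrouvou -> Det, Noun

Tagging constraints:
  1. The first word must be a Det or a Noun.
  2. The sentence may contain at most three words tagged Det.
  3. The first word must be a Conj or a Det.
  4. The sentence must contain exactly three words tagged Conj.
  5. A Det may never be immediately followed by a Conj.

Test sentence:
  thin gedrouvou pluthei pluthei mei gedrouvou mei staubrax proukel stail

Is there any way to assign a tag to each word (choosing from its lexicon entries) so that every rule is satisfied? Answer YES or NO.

Candidates per position — 1:thin {Det,Conj}; 2:gedrouvou {Det,Noun}; 3:pluthei {Noun,Conj}; 4:pluthei {Noun,Conj}; 5:mei {Det}; 6:gedrouvou {Det,Noun}; 7:mei {Det}; 8:staubrax {Conj}; 9:proukel {Conj,Noun}; 10:stail {Noun}.
Rule 5 cannot be satisfied by any choice of tags from the lexicon.
So there is no consistent tagging.

NO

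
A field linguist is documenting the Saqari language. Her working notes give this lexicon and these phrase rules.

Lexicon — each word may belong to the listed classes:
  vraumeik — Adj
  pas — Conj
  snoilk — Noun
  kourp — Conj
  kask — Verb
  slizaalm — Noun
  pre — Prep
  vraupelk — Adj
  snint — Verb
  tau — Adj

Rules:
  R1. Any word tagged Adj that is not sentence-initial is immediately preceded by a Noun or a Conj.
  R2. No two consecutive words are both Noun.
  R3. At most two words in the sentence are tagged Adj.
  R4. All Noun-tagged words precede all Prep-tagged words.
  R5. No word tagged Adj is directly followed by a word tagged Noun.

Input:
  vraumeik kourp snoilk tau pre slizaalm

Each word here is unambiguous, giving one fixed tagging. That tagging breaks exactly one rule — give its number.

Fixed tagging: Adj Conj Noun Adj Prep Noun.
Rule check: R1 pass, R2 pass, R3 pass, R4 fail, R5 pass.
Only rule 4 fails.

4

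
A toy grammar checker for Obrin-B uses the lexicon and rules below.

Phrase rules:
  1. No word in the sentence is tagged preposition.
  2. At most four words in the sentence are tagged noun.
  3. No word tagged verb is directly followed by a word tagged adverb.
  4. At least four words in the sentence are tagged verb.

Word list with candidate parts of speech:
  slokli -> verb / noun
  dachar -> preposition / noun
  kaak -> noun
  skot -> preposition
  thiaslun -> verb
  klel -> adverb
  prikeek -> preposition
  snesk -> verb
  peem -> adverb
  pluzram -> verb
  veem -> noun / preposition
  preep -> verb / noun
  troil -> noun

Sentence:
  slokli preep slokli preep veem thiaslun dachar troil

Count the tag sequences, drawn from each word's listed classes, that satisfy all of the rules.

Candidates per position — 1:slokli {verb,noun}; 2:preep {verb,noun}; 3:slokli {verb,noun}; 4:preep {verb,noun}; 5:veem {noun,preposition}; 6:thiaslun {verb}; 7:dachar {preposition,noun}; 8:troil {noun}.
There are 64 candidate sequences in total.
The sequences that satisfy every rule: verb verb verb verb noun verb noun noun; verb verb verb noun noun verb noun noun; verb verb noun verb noun verb noun noun; verb noun verb verb noun verb noun noun; noun verb verb verb noun verb noun noun.
Count = 5.

5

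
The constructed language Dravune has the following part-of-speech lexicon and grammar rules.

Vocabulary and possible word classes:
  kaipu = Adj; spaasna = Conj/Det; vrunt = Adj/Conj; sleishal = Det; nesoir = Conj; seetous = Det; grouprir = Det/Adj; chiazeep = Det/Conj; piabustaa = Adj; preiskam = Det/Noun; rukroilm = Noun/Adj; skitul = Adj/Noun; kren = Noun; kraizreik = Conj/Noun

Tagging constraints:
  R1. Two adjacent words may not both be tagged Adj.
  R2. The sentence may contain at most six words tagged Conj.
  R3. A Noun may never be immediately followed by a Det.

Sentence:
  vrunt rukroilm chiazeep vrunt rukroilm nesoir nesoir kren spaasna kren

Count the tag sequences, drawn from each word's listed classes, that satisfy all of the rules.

12

Candidates per position — 1:vrunt {Adj,Conj}; 2:rukroilm {Noun,Adj}; 3:chiazeep {Det,Conj}; 4:vrunt {Adj,Conj}; 5:rukroilm {Noun,Adj}; 6:nesoir {Conj}; 7:nesoir {Conj}; 8:kren {Noun}; 9:spaasna {Conj,Det}; 10:kren {Noun}.
There are 64 candidate sequences in total.
Checking each against the rules leaves 12 sequences.
Count = 12.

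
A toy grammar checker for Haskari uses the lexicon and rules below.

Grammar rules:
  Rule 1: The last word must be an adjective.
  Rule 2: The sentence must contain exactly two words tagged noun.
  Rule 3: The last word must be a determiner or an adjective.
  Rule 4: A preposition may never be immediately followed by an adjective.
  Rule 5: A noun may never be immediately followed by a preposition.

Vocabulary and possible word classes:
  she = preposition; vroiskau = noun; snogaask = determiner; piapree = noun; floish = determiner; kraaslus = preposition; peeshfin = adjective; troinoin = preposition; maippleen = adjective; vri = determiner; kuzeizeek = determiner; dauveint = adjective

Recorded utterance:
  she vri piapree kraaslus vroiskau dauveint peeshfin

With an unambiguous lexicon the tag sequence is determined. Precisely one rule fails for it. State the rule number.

5

Fixed tagging: preposition determiner noun preposition noun adjective adjective.
Applying the rules: R1 ok, R2 ok, R3 ok, R4 ok, R5 fails.
Only rule 5 fails.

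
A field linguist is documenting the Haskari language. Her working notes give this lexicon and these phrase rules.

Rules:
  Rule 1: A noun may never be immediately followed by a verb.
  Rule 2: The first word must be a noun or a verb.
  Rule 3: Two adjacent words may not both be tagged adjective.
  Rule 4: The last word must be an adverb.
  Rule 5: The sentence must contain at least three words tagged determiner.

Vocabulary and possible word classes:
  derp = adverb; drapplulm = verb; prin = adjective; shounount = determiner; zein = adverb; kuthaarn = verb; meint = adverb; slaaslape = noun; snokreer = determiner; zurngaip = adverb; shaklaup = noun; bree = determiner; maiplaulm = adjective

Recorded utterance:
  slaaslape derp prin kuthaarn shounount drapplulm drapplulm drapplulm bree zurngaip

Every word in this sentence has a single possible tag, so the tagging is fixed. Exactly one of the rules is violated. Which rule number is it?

5

Fixed tagging: noun adverb adjective verb determiner verb verb verb determiner adverb.
Applying the rules: R1 pass, R2 pass, R3 pass, R4 pass, R5 fail.
Only rule 5 fails.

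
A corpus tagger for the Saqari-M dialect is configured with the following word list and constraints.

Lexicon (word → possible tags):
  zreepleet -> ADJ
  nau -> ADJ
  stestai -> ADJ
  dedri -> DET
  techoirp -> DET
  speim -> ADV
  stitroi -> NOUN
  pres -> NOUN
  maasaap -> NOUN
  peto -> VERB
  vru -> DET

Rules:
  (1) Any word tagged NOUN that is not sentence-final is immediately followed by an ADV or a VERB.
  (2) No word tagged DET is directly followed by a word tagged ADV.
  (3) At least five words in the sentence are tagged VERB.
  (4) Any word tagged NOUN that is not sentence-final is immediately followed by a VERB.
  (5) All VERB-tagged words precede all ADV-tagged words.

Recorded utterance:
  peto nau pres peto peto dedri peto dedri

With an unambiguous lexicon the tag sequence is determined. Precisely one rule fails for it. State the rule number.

3

Fixed tagging: VERB ADJ NOUN VERB VERB DET VERB DET.
Checking each rule: R1 ✓, R2 ✓, R3 ✗, R4 ✓, R5 ✓.
Only rule 3 fails.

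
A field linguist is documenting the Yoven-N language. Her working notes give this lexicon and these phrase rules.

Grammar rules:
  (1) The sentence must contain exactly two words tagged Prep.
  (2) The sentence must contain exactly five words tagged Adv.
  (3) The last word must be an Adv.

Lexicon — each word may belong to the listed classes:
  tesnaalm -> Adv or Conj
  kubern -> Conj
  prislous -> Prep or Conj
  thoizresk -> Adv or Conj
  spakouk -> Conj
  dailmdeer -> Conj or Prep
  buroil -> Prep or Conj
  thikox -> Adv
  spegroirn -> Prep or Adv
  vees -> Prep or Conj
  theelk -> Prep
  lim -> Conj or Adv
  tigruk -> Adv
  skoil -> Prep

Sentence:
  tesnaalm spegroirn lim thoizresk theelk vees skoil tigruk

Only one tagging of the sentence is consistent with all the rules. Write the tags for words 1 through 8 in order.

Candidates per position — 1:tesnaalm {Adv,Conj}; 2:spegroirn {Prep,Adv}; 3:lim {Conj,Adv}; 4:thoizresk {Adv,Conj}; 5:theelk {Prep}; 6:vees {Prep,Conj}; 7:skoil {Prep}; 8:tigruk {Adv}.
Position 1: tagging it Conj would leave rule 2 unsatisfiable, so it must be Adv.
Position 2: tagging it Prep would leave rule 1 unsatisfiable, so it must be Adv.
Position 3: tagging it Conj would leave rule 2 unsatisfiable, so it must be Adv.
Position 4: tagging it Conj would leave rule 2 unsatisfiable, so it must be Adv.
Position 6: tagging it Prep would leave rule 1 unsatisfiable, so it must be Conj.
That leaves exactly one tagging: Adv Adv Adv Adv Prep Conj Prep Adv.
Check: rule 1 ✓; rule 2 ✓; rule 3 ✓.

Adv Adv Adv Adv Prep Conj Prep Adv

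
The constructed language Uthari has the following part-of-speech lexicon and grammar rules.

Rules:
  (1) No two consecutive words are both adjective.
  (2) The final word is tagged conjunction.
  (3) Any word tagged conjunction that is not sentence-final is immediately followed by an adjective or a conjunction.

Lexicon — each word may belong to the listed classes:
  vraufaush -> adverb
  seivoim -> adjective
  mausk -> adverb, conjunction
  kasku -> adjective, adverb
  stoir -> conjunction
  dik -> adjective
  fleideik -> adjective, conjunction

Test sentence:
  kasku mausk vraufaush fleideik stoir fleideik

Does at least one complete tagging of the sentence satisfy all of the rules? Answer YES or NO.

YES

Candidates per position — 1:kasku {adjective,adverb}; 2:mausk {adverb,conjunction}; 3:vraufaush {adverb}; 4:fleideik {adjective,conjunction}; 5:stoir {conjunction}; 6:fleideik {adjective,conjunction}.
One satisfying assignment: adjective adverb adverb adjective conjunction conjunction.
Rule-by-rule: rule 1 satisfied; rule 2 satisfied; rule 3 satisfied.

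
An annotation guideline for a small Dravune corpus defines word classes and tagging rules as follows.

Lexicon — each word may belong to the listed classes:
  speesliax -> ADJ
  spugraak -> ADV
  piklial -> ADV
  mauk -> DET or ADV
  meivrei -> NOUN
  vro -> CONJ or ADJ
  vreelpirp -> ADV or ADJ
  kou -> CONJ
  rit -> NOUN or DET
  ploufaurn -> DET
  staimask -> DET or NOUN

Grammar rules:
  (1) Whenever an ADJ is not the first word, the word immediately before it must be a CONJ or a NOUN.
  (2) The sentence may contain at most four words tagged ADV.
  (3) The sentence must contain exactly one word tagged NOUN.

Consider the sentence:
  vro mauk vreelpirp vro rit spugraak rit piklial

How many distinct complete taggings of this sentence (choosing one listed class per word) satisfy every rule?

Candidates per position — 1:vro {CONJ,ADJ}; 2:mauk {DET,ADV}; 3:vreelpirp {ADV,ADJ}; 4:vro {CONJ,ADJ}; 5:rit {NOUN,DET}; 6:spugraak {ADV}; 7:rit {NOUN,DET}; 8:piklial {ADV}.
There are 64 candidate sequences in total.
Checking each against the rules leaves 8 sequences.
Count = 8.

8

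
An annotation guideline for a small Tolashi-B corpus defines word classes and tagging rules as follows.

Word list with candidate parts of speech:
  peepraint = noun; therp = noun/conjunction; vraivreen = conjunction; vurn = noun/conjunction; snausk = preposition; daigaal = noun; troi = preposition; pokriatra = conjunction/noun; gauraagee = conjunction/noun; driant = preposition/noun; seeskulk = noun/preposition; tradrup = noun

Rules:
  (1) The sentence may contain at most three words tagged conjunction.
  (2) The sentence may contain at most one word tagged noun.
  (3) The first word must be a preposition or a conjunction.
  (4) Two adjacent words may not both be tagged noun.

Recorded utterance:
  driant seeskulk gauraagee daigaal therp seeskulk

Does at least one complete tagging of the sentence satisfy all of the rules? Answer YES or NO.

YES

Candidates per position — 1:driant {preposition,noun}; 2:seeskulk {noun,preposition}; 3:gauraagee {conjunction,noun}; 4:daigaal {noun}; 5:therp {noun,conjunction}; 6:seeskulk {noun,preposition}.
One satisfying assignment: preposition preposition conjunction noun conjunction preposition.
Verifying each rule — rule 1 ✓; rule 2 ✓; rule 3 ✓; rule 4 ✓.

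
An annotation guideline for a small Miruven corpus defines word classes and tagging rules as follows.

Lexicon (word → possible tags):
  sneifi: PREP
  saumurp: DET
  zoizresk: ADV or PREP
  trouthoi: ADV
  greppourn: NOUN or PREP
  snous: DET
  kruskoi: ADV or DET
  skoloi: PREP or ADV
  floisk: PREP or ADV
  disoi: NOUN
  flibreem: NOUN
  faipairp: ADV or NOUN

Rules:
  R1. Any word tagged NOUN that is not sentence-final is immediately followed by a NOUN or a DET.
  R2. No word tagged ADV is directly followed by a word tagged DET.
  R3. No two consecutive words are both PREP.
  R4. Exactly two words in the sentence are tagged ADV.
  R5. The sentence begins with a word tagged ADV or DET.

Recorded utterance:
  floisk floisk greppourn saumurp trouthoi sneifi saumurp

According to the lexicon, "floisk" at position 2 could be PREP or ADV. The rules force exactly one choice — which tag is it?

Candidates per position — 1:floisk {PREP,ADV}; 2:floisk {PREP,ADV}; 3:greppourn {NOUN,PREP}; 4:saumurp {DET}; 5:trouthoi {ADV}; 6:sneifi {PREP}; 7:saumurp {DET}.
Position 1: tagging it PREP would leave rule 5 unsatisfiable, so it must be ADV.
Position 2: tagging it ADV would leave rule 4 unsatisfiable, so it must be PREP.
Position 3: tagging it PREP would leave rule 3 unsatisfiable, so it must be NOUN.
The only consistent sequence is: ADV PREP NOUN DET ADV PREP DET.
Verifying each rule — rule 1 holds; rule 2 holds; rule 3 holds; rule 4 holds; rule 5 holds.

PREP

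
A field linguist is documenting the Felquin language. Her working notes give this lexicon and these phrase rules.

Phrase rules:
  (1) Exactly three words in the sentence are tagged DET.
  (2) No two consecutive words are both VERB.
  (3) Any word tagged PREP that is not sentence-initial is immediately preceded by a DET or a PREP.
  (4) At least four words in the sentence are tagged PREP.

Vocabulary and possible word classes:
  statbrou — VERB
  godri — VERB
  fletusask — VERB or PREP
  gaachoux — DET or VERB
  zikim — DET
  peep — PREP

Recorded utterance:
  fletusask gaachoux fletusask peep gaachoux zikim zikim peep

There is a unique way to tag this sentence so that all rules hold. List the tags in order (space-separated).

Candidates per position — 1:fletusask {VERB,PREP}; 2:gaachoux {DET,VERB}; 3:fletusask {VERB,PREP}; 4:peep {PREP}; 5:gaachoux {DET,VERB}; 6:zikim {DET}; 7:zikim {DET}; 8:peep {PREP}.
Position 1: VERB is ruled out by rule 4; that leaves PREP.
Position 2: VERB is ruled out by rule 3; that leaves DET.
Position 3: VERB is ruled out by rule 3; that leaves PREP.
Position 5: DET is ruled out by rule 1; that leaves VERB.
That leaves exactly one tagging: PREP DET PREP PREP VERB DET DET PREP.
Rule-by-rule: rule 1 satisfied; rule 2 satisfied; rule 3 satisfied; rule 4 satisfied.

PREP DET PREP PREP VERB DET DET PREP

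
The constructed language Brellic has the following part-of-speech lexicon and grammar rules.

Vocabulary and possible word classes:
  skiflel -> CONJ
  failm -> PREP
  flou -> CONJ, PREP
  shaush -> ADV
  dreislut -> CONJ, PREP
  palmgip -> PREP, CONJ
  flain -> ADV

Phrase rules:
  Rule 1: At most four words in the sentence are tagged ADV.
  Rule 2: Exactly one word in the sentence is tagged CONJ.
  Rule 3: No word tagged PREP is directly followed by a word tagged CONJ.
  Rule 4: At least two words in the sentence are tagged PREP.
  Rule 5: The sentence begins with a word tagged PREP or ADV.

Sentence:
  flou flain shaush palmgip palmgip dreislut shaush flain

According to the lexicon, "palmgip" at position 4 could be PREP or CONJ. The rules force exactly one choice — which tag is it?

CONJ

Candidates per position — 1:flou {CONJ,PREP}; 2:flain {ADV}; 3:shaush {ADV}; 4:palmgip {PREP,CONJ}; 5:palmgip {PREP,CONJ}; 6:dreislut {CONJ,PREP}; 7:shaush {ADV}; 8:flain {ADV}.
If word 1 were CONJ, no tagging could satisfy rule 5; so word 1 is PREP.
Position 4: the remaining choice is settled jointly with positions 5, 6 — only CONJ at position 4 is part of a tagging that satisfies every rule.
So the tagging must be: PREP ADV ADV CONJ PREP PREP ADV ADV.
Rule-by-rule: rule 1 ok; rule 2 ok; rule 3 ok; rule 4 ok; rule 5 ok.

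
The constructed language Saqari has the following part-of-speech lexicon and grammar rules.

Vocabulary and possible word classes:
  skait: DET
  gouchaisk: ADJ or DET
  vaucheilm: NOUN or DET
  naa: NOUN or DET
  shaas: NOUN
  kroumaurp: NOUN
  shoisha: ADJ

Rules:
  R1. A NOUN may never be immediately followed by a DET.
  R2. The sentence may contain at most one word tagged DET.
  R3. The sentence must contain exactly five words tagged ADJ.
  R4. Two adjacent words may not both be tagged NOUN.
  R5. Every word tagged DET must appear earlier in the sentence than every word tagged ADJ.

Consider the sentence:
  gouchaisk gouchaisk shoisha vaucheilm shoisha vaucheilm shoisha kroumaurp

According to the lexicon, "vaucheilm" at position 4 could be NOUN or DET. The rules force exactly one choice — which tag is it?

NOUN

Candidates per position — 1:gouchaisk {ADJ,DET}; 2:gouchaisk {ADJ,DET}; 3:shoisha {ADJ}; 4:vaucheilm {NOUN,DET}; 5:shoisha {ADJ}; 6:vaucheilm {NOUN,DET}; 7:shoisha {ADJ}; 8:kroumaurp {NOUN}.
If word 1 were DET, no tagging could satisfy rule 3; so word 1 is ADJ.
If word 2 were DET, no tagging could satisfy rule 3; so word 2 is ADJ.
If word 4 were DET, no tagging could satisfy rule 5; so word 4 is NOUN.
If word 6 were DET, no tagging could satisfy rule 5; so word 6 is NOUN.
The only consistent sequence is: ADJ ADJ ADJ NOUN ADJ NOUN ADJ NOUN.
Rule-by-rule: rule 1 ok; rule 2 ok; rule 3 ok; rule 4 ok; rule 5 ok.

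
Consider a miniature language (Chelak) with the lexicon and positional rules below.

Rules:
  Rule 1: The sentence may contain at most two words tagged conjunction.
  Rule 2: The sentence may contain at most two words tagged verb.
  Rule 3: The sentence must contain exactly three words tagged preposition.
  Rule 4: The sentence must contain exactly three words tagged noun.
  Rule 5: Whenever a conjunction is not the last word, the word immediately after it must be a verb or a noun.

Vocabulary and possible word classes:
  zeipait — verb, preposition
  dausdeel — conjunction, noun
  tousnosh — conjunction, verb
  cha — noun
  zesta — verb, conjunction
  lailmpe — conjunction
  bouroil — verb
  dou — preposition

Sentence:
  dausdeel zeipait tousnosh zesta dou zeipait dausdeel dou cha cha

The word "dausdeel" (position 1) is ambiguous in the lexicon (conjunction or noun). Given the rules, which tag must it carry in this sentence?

conjunction

Candidates per position — 1:dausdeel {conjunction,noun}; 2:zeipait {verb,preposition}; 3:tousnosh {conjunction,verb}; 4:zesta {verb,conjunction}; 5:dou {preposition}; 6:zeipait {verb,preposition}; 7:dausdeel {conjunction,noun}; 8:dou {preposition}; 9:cha {noun}; 10:cha {noun}.
Position 4: tagging it conjunction would leave rule 5 unsatisfiable, so it must be verb.
Position 7: tagging it conjunction would leave rule 5 unsatisfiable, so it must be noun.
Position 1: tagging it noun would leave rule 4 unsatisfiable, so it must be conjunction.
Position 2: tagging it preposition would leave rule 5 unsatisfiable, so it must be verb.
Position 3: tagging it verb would leave rule 2 unsatisfiable, so it must be conjunction.
Position 6: tagging it verb would leave rule 2 unsatisfiable, so it must be preposition.
The only consistent sequence is: conjunction verb conjunction verb preposition preposition noun preposition noun noun.
Verifying each rule — rule 1 ok; rule 2 ok; rule 3 ok; rule 4 ok; rule 5 ok.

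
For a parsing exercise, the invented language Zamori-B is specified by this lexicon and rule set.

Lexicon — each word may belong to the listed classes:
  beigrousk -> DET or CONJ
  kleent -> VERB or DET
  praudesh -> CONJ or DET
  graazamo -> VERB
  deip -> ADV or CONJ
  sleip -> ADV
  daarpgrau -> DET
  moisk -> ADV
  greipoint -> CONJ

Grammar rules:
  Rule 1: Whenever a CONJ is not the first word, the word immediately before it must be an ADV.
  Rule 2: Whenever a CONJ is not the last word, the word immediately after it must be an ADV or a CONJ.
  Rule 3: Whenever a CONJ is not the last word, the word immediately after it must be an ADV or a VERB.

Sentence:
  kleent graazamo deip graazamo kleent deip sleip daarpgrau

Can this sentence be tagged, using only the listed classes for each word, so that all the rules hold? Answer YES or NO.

YES

Candidates per position — 1:kleent {VERB,DET}; 2:graazamo {VERB}; 3:deip {ADV,CONJ}; 4:graazamo {VERB}; 5:kleent {VERB,DET}; 6:deip {ADV,CONJ}; 7:sleip {ADV}; 8:daarpgrau {DET}.
One satisfying assignment: VERB VERB ADV VERB DET ADV ADV DET.
Rule-by-rule: rule 1 satisfied; rule 2 satisfied; rule 3 satisfied.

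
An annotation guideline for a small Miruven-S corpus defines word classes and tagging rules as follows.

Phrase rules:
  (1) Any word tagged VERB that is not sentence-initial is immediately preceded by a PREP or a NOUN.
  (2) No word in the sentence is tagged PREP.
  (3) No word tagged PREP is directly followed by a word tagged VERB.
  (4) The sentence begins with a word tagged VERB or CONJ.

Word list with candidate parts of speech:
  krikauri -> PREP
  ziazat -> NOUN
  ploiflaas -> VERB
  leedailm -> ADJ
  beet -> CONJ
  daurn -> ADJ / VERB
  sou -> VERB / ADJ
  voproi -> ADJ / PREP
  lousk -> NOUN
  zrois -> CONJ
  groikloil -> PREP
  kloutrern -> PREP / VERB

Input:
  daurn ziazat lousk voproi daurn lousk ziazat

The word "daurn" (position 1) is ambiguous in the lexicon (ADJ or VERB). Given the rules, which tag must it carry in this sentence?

Candidates per position — 1:daurn {ADJ,VERB}; 2:ziazat {NOUN}; 3:lousk {NOUN}; 4:voproi {ADJ,PREP}; 5:daurn {ADJ,VERB}; 6:lousk {NOUN}; 7:ziazat {NOUN}.
Position 1: tagging it ADJ would leave rule 4 unsatisfiable, so it must be VERB.
Position 4: tagging it PREP would leave rule 2 unsatisfiable, so it must be ADJ.
Position 5: tagging it VERB would leave rule 1 unsatisfiable, so it must be ADJ.
The only consistent sequence is: VERB NOUN NOUN ADJ ADJ NOUN NOUN.
Rule-by-rule: rule 1 satisfied; rule 2 satisfied; rule 3 satisfied; rule 4 satisfied.

VERB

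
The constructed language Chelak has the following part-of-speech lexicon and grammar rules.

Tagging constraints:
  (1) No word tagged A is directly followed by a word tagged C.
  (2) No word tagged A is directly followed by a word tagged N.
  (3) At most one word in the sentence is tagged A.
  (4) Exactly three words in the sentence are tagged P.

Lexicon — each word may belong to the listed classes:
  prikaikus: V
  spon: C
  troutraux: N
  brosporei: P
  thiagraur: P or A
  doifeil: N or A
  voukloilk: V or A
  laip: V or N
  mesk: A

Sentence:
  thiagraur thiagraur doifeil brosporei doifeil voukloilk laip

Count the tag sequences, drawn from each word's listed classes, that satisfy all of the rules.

7

Candidates per position — 1:thiagraur {P,A}; 2:thiagraur {P,A}; 3:doifeil {N,A}; 4:brosporei {P}; 5:doifeil {N,A}; 6:voukloilk {V,A}; 7:laip {V,N}.
There are 64 candidate sequences in total.
Checking each against the rules leaves 7 sequences.
Count = 7.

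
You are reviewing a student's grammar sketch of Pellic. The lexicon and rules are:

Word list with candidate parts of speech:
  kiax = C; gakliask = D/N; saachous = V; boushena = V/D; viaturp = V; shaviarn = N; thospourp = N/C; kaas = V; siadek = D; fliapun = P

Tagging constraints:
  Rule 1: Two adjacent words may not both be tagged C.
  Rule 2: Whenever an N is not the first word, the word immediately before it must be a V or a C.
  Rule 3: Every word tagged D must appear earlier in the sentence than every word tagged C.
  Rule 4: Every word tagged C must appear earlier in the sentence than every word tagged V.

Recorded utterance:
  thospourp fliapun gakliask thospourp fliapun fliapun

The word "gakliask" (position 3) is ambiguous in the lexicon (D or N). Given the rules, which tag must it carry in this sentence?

D

Candidates per position — 1:thospourp {N,C}; 2:fliapun {P}; 3:gakliask {D,N}; 4:thospourp {N,C}; 5:fliapun {P}; 6:fliapun {P}.
At position 3, choosing N makes rule 2 impossible to satisfy; hence D.
At position 4, choosing N makes rule 2 impossible to satisfy; hence C.
At position 1, choosing C makes rule 3 impossible to satisfy; hence N.
The unique satisfying tagging is: N P D C P P.
Check: rule 1 holds; rule 2 holds; rule 3 holds; rule 4 holds.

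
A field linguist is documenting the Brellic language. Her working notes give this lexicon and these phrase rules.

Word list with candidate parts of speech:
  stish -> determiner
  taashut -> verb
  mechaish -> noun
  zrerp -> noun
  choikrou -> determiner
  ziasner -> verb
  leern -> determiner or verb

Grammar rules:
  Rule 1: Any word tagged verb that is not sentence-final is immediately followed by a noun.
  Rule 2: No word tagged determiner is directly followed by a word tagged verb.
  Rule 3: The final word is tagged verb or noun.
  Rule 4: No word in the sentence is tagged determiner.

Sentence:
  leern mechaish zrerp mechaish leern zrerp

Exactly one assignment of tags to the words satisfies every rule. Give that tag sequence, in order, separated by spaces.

Candidates per position — 1:leern {determiner,verb}; 2:mechaish {noun}; 3:zrerp {noun}; 4:mechaish {noun}; 5:leern {determiner,verb}; 6:zrerp {noun}.
If word 1 were determiner, no tagging could satisfy rule 4; so word 1 is verb.
If word 5 were determiner, no tagging could satisfy rule 4; so word 5 is verb.
The only consistent sequence is: verb noun noun noun verb noun.
Rule-by-rule: rule 1 ok; rule 2 ok; rule 3 ok; rule 4 ok.

verb noun noun noun verb noun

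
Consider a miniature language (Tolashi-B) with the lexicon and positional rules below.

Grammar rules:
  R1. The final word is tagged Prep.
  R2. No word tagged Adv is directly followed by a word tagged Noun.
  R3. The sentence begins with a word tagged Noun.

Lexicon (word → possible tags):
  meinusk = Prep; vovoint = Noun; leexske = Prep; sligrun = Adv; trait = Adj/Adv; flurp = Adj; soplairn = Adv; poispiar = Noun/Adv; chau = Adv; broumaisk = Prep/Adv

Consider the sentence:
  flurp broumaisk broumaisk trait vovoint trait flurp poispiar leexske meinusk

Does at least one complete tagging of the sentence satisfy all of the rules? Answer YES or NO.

NO

Candidates per position — 1:flurp {Adj}; 2:broumaisk {Prep,Adv}; 3:broumaisk {Prep,Adv}; 4:trait {Adj,Adv}; 5:vovoint {Noun}; 6:trait {Adj,Adv}; 7:flurp {Adj}; 8:poispiar {Noun,Adv}; 9:leexske {Prep}; 10:meinusk {Prep}.
Rule 3 cannot be satisfied by any choice of tags from the lexicon.
So there is no consistent tagging.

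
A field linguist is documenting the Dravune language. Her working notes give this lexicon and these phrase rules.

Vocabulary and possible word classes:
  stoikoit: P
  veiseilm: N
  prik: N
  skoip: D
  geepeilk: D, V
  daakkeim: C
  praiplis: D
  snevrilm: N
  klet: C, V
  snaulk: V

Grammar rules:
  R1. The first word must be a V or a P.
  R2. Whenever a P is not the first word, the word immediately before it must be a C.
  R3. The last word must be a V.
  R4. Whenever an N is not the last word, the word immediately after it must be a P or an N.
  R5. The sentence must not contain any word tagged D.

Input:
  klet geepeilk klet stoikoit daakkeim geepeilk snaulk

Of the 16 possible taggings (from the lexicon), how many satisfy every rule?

Candidates per position — 1:klet {C,V}; 2:geepeilk {D,V}; 3:klet {C,V}; 4:stoikoit {P}; 5:daakkeim {C}; 6:geepeilk {D,V}; 7:snaulk {V}.
There are 16 candidate sequences in total.
The sequences that satisfy every rule: V V C P C V V.
Count = 1.

1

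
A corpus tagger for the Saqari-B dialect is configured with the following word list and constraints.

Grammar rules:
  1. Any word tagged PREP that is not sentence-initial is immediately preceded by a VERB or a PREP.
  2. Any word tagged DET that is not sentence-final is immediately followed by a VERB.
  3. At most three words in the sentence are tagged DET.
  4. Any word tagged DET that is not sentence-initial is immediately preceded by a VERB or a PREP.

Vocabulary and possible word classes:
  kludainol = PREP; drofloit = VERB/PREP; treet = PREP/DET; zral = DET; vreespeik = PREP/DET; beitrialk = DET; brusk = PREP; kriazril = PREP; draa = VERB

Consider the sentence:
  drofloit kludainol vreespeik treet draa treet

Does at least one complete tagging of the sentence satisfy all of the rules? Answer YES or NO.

YES

Candidates per position — 1:drofloit {VERB,PREP}; 2:kludainol {PREP}; 3:vreespeik {PREP,DET}; 4:treet {PREP,DET}; 5:draa {VERB}; 6:treet {PREP,DET}.
One satisfying assignment: PREP PREP PREP PREP VERB PREP.
Rule-by-rule: rule 1 ✓; rule 2 ✓; rule 3 ✓; rule 4 ✓.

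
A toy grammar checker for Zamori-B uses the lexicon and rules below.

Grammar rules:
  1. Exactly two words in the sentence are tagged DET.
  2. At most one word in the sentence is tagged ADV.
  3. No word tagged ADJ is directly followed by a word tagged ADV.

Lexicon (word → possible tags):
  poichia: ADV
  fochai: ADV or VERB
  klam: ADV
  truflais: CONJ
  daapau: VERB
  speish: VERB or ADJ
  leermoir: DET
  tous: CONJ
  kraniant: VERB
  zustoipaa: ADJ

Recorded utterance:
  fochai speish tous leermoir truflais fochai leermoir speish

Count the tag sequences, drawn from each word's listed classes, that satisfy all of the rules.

Candidates per position — 1:fochai {ADV,VERB}; 2:speish {VERB,ADJ}; 3:tous {CONJ}; 4:leermoir {DET}; 5:truflais {CONJ}; 6:fochai {ADV,VERB}; 7:leermoir {DET}; 8:speish {VERB,ADJ}.
There are 16 candidate sequences in total.
Checking each against the rules leaves 12 sequences.
Count = 12.

12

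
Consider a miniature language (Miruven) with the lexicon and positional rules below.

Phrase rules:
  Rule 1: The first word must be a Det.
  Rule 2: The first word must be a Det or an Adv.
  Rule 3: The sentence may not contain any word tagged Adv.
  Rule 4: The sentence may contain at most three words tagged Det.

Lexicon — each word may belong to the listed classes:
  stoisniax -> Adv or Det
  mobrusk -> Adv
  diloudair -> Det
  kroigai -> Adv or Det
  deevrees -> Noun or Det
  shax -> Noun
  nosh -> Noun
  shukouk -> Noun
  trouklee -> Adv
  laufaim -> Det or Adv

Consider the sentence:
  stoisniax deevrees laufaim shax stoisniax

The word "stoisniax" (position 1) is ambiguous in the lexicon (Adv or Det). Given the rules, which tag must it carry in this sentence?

Candidates per position — 1:stoisniax {Adv,Det}; 2:deevrees {Noun,Det}; 3:laufaim {Det,Adv}; 4:shax {Noun}; 5:stoisniax {Adv,Det}.
Position 1: Adv is ruled out by rule 1; that leaves Det.
Position 3: Adv is ruled out by rule 3; that leaves Det.
Position 5: Adv is ruled out by rule 3; that leaves Det.
Position 2: Det is ruled out by rule 4; that leaves Noun.
The only consistent sequence is: Det Noun Det Noun Det.
Check: rule 1 holds; rule 2 holds; rule 3 holds; rule 4 holds.

Det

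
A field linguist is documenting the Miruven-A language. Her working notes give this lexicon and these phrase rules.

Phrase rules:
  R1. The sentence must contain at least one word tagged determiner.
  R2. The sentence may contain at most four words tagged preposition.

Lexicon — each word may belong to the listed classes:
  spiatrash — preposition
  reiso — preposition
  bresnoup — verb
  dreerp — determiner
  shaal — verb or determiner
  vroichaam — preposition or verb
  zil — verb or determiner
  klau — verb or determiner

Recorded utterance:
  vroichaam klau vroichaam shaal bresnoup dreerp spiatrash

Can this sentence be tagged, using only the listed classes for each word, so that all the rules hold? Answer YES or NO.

Candidates per position — 1:vroichaam {preposition,verb}; 2:klau {verb,determiner}; 3:vroichaam {preposition,verb}; 4:shaal {verb,determiner}; 5:bresnoup {verb}; 6:dreerp {determiner}; 7:spiatrash {preposition}.
One satisfying assignment: verb determiner preposition verb verb determiner preposition.
Check: rule 1 holds; rule 2 holds.

YES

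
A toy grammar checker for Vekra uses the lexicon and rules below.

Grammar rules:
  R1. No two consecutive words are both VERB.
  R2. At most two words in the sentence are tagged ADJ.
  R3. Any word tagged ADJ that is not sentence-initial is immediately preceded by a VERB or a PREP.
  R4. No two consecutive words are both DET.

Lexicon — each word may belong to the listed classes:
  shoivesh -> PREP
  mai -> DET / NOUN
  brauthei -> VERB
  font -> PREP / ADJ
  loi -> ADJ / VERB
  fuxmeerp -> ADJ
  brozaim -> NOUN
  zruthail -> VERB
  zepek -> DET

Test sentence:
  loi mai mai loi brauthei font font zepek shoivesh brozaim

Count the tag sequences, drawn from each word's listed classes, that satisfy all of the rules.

0

Candidates per position — 1:loi {ADJ,VERB}; 2:mai {DET,NOUN}; 3:mai {DET,NOUN}; 4:loi {ADJ,VERB}; 5:brauthei {VERB}; 6:font {PREP,ADJ}; 7:font {PREP,ADJ}; 8:zepek {DET}; 9:shoivesh {PREP}; 10:brozaim {NOUN}.
There are 64 candidate sequences in total.
Every candidate sequence violates at least one rule; no consistent tagging exists.
Count = 0.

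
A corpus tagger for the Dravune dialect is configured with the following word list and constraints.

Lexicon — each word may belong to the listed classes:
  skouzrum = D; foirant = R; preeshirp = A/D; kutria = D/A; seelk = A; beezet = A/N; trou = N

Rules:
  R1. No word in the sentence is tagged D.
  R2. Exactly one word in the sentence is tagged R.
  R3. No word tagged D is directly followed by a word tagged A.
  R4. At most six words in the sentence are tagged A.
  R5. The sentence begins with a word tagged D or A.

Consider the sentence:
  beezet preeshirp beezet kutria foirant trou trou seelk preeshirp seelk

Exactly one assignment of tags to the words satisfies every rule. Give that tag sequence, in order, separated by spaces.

A A N A R N N A A A

Candidates per position — 1:beezet {A,N}; 2:preeshirp {A,D}; 3:beezet {A,N}; 4:kutria {D,A}; 5:foirant {R}; 6:trou {N}; 7:trou {N}; 8:seelk {A}; 9:preeshirp {A,D}; 10:seelk {A}.
Position 1: N is ruled out by rule 5; that leaves A.
Position 2: D is ruled out by rule 1; that leaves A.
Position 4: D is ruled out by rule 1; that leaves A.
Position 9: D is ruled out by rule 1; that leaves A.
Position 3: A is ruled out by rule 4; that leaves N.
The unique satisfying tagging is: A A N A R N N A A A.
Checking: rule 1 satisfied; rule 2 satisfied; rule 3 satisfied; rule 4 satisfied; rule 5 satisfied.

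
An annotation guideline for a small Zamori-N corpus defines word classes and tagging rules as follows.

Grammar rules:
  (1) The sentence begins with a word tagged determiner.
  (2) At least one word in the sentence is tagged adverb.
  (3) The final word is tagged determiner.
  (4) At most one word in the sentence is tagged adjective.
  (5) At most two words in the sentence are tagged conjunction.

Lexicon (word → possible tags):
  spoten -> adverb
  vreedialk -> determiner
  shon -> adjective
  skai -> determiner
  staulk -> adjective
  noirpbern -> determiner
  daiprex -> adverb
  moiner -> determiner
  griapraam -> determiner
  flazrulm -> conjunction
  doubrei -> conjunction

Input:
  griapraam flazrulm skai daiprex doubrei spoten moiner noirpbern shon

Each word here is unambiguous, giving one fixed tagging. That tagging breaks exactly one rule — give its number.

Fixed tagging: determiner conjunction determiner adverb conjunction adverb determiner determiner adjective.
Checking each rule: R1 holds, R2 holds, R3 violated, R4 holds, R5 holds.
Only rule 3 fails.

3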